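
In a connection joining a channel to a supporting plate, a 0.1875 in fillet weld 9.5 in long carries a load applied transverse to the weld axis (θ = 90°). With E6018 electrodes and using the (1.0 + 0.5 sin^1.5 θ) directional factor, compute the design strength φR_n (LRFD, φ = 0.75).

φR_n ≈ 51 kip

E60XX → F_EXX = 60 ksi.
t_e = 0.707 × 0.1875 = 0.1326 in; A_we = 0.1326 × 9.5 = 1.259 in².
Directional factor: 1.0 + 0.5 sin^1.5(90°) = 1.5.
F_nw = 0.6 × 60 × 1.5 = 54 ksi.
φR_n = 0.75 × 54 × 1.259 = 51 kip.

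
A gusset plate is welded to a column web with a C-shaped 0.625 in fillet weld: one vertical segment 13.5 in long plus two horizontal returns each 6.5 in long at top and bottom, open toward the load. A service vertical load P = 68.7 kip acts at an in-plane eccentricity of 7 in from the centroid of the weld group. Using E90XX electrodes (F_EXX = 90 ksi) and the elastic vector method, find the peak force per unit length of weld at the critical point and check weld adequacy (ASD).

Total weld length L_w = 26.5 in. Treat welds as unit-width lines.
Centroid: x̄ = 2×6.5×3.25 / 26.5 = 1.594 in from the vertical weld.
Polar moment about centroid: J = I_x + I_y = [13.5³/12 + 2×6.5×6.75²] + [13.5×1.594² + 2(6.5³/12 + 6.5×1.656²)] = 913.1 in³.
Direct shear f_v = P/L_w = 68.7 / 26.5 = 2.592 kip/in (vertical).
Torsion M = P·e = 68.7 × 7 = 480.9 kip·in.
Critical point at (x, y) = (4.906, 6.75) from centroid. f_tx = M·y/J = 3.555 kip/in; f_ty = M·x/J = 2.584 kip/in.
Resultant f_max = √[f_tx² + (f_v + f_ty)²] = √[3.555² + (2.592 + 2.584)²] = 6.279 kip/in.
Capacity per unit length: r_n/Ω = (1/2.0) × 0.6 × 90 × (0.707 × 0.625) = 11.93 kip/in.
6.279 ≤ 11.93 → adequate.

f_max ≈ 6.28 kip/in; adequate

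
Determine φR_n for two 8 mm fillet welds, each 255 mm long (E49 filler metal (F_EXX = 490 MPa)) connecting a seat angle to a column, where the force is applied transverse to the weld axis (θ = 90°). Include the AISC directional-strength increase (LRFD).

t_e = 0.707 × 8 = 5.656 mm; A_we = 5.656 × 510 = 2885 mm².
Directional factor: 1.0 + 0.5 sin^1.5(90°) = 1.5.
F_nw = 0.6 × 490 × 1.5 = 441 MPa.
φR_n = 0.75 × 441 × 2885 × 10⁻³ = 954.1 kN.

φR_n ≈ 954 kN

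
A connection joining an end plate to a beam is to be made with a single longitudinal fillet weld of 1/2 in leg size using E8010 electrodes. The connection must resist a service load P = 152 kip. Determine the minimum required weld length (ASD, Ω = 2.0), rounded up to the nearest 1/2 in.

L = 18 in

E80XX → F_EXX = 80 ksi.
Throat t_e = 0.707 × 0.5 = 0.3535 in.
r_n/Ω = (0.6 × 80 × 0.3535) / 2.0 = 8.484 kip/in.
L_req = P / (r_n/Ω) = 152 / 8.484 = 17.92 in total.
Round up → use L = 18 in.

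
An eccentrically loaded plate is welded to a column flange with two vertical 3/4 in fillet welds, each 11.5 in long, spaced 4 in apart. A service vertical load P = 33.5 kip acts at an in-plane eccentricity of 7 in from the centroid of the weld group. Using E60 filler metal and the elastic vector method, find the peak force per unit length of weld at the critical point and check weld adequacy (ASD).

f_max ≈ 4.81 kip/in; adequate

E60XX → F_EXX = 60 ksi.
Total weld length L_w = 23 in. Treat welds as unit-width lines.
Polar moment about centroid: J = 2[d³/12 + d(b/2)²] = 2[11.5³/12 + 11.5×2²] = 345.5 in³.
Direct shear f_v = P/L_w = 33.5 / 23 = 1.457 kip/in (vertical).
Torsion M = P·e = 33.5 × 7 = 234.5 kip·in.
Critical point at (x, y) = (2, 5.75) from centroid. f_tx = M·y/J = 3.903 kip/in; f_ty = M·x/J = 1.358 kip/in.
Resultant f_max = √[f_tx² + (f_v + f_ty)²] = √[3.903² + (1.457 + 1.358)²] = 4.812 kip/in.
Capacity per unit length: r_n/Ω = (1/2.0) × 0.6 × 60 × (0.707 × 0.75) = 9.544 kip/in.
4.812 ≤ 9.544 → adequate.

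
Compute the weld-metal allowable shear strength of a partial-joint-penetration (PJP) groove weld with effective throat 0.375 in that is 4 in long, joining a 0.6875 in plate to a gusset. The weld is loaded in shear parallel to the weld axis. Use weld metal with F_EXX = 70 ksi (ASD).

R_n/Ω ≈ 31.5 kips

Effective throat (given) t_e = 0.375 in.
A_we = 0.375 × 4 = 1.5 in².
F_nw = 0.6 F_EXX = 42 ksi.
R_n/Ω = (42 × 1.5) / 2.0 = 31.5 kips.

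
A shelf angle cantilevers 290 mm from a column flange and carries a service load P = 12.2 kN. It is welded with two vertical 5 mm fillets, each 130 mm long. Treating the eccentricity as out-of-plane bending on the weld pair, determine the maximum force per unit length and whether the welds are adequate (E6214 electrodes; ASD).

E62XX → F_EXX = 620 MPa.
L_w = 2 × 130 = 260 mm; section modulus (unit throat) S = 2 × L²/6 = 5633 mm².
Direct shear f_v = P/L_w = 12.2×10³/260 = 46.92 N/mm.
Moment M = P × e = 12.2×10³ × 290 = 3538000 N·mm; bending f_b = M/S = 628 N/mm.
f_max = √(f_v² + f_b²) = √(46.92² + 628²) = 629.8 N/mm.
r_n/Ω = (1/2.0) × 0.6 × 620 × (0.707 × 5) = 657.5 N/mm → adequate.

f_max ≈ 630 N/mm; adequate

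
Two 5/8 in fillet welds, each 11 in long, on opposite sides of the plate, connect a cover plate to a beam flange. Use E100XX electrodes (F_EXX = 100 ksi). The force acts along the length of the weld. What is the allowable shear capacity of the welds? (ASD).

R_n/Ω ≈ 292 kip

Effective throat t_e = 0.707 × 0.625 = 0.4419 in.
Total length L = 22 in; A_we = 0.4419 × 22 = 9.721 in².
F_nw = 0.6 F_EXX = 0.6 × 100 = 60 ksi.
R_n = 60 × 9.721 = 583.3 kip; R_n/Ω = 583.3/2.0 = 291.6 kip.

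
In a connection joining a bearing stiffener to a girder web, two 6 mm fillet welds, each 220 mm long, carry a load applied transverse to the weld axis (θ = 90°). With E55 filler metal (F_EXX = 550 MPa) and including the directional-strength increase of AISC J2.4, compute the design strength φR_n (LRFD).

φR_n ≈ 693 kN

t_e = 0.707 × 6 = 4.242 mm; A_we = 4.242 × 440 = 1866 mm².
Directional factor: 1.0 + 0.5 sin^1.5(90°) = 1.5.
F_nw = 0.6 × 550 × 1.5 = 495 MPa.
φR_n = 0.75 × 495 × 1866 × 10⁻³ = 692.9 kN.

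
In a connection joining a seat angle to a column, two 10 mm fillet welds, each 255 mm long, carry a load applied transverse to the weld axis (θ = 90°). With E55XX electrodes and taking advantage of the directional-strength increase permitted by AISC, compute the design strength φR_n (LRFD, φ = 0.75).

φR_n ≈ 1340 kN

E55XX → F_EXX = 550 MPa.
t_e = 0.707 × 10 = 7.07 mm; A_we = 7.07 × 510 = 3606 mm².
Directional factor: 1.0 + 0.5 sin^1.5(90°) = 1.5.
F_nw = 0.6 × 550 × 1.5 = 495 MPa.
φR_n = 0.75 × 495 × 3606 × 10⁻³ = 1339 kN.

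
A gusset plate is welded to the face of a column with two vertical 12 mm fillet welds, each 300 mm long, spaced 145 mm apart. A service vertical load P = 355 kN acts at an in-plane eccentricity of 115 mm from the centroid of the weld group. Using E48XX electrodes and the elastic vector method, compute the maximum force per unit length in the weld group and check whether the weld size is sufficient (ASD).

E48XX → F_EXX = 480 MPa.
Total weld length L_w = 600 mm. Treat welds as unit-width lines.
Polar moment about centroid: J = 2[d³/12 + d(b/2)²] = 2[300³/12 + 300×72.5²] = 7654000 mm³.
Direct shear f_v = P/L_w = 355×10³ / 600 = 591.7 N/mm (vertical).
Torsion M = P·e = 355×10³ × 115 = 40825000 N·mm.
Critical point at (x, y) = (72.5, 150) from centroid. f_tx = M·y/J = 800.1 N/mm; f_ty = M·x/J = 386.7 N/mm.
Resultant f_max = √[f_tx² + (f_v + f_ty)²] = √[800.1² + (591.7 + 386.7)²] = 1264 N/mm.
Capacity per unit length: r_n/Ω = (1/2.0) × 0.6 × 480 × (0.707 × 12) = 1222 N/mm.
1264 > 1222 → NOT adequate.

f_max ≈ 1260 N/mm; NOT adequate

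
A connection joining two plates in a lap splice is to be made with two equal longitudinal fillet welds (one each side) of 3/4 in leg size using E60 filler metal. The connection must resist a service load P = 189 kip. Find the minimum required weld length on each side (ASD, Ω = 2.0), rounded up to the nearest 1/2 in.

E60XX → F_EXX = 60 ksi.
Throat t_e = 0.707 × 0.75 = 0.5302 in.
r_n/Ω = (0.6 × 60 × 0.5302) / 2.0 = 9.544 kip/in.
L_req = P / (r_n/Ω) = 189 / 9.544 = 19.8 in total.
Per side: 19.8 / 2 = 9.901 in.
Round up → use L = 10 in on each side.

L = 10 in on each side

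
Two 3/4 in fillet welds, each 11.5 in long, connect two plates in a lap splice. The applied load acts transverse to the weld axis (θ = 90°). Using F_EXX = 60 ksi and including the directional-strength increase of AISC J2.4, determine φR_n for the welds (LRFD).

t_e = 0.707 × 0.75 = 0.5302 in; A_we = 0.5302 × 23 = 12.2 in².
Directional factor: 1.0 + 0.5 sin^1.5(90°) = 1.5.
F_nw = 0.6 × 60 × 1.5 = 54 ksi.
φR_n = 0.75 × 54 × 12.2 = 493.9 kips.

φR_n ≈ 494 kips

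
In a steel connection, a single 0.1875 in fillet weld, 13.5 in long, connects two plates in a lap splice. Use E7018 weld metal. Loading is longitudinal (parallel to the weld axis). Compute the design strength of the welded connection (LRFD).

φR_n ≈ 56.4 kips

E70XX → F_EXX = 70 ksi.
Effective throat t_e = 0.707 × 0.1875 = 0.1326 in.
Total length L = 13.5 in; A_we = 0.1326 × 13.5 = 1.79 in².
F_nw = 0.6 F_EXX = 0.6 × 70 = 42 ksi.
φR_n = 0.75 × 42 × 1.79 = 56.37 kips.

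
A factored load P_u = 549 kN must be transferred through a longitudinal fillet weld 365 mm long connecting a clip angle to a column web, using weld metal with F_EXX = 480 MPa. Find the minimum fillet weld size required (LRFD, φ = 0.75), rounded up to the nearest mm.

Total weld length L = 365 mm.
Required throat t_e = P_u / (φ × 0.6 F_EXX × L) = 549 / (0.75 × 0.6 × 480 × 365 × 10⁻³) = 6.963 mm.
Required leg w = t_e / 0.707 = 9.849 mm → use 10 mm.

w = 10 mm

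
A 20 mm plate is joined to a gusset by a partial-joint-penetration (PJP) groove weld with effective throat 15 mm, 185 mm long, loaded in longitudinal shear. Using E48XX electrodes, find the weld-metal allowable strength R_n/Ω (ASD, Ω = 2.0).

R_n/Ω ≈ 400 kN

E48XX → F_EXX = 480 MPa.
Effective throat (given) t_e = 15 mm.
A_we = 15 × 185 = 2775 mm².
F_nw = 0.6 F_EXX = 288 MPa.
R_n/Ω = (288 × 2775) / 2.0 × 10⁻³ = 399.6 kN.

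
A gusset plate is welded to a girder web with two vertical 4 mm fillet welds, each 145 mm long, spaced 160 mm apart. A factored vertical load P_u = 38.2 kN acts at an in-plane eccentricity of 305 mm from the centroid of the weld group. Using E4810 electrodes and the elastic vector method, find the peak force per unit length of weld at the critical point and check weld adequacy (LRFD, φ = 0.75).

f_max ≈ 636 N/mm; NOT adequate

E48XX → F_EXX = 480 MPa.
Total weld length L_w = 290 mm. Treat welds as unit-width lines.
Polar moment about centroid: J = 2[d³/12 + d(b/2)²] = 2[145³/12 + 145×80²] = 2364000 mm³.
Direct shear f_v = P/L_w = 38.2×10³ / 290 = 131.7 N/mm (vertical).
Torsion M = P·e = 38.2×10³ × 305 = 11651000 N·mm.
Critical point at (x, y) = (80, 72.5) from centroid. f_tx = M·y/J = 357.3 N/mm; f_ty = M·x/J = 394.3 N/mm.
Resultant f_max = √[f_tx² + (f_v + f_ty)²] = √[357.3² + (131.7 + 394.3)²] = 635.9 N/mm.
Capacity per unit length: φr_n = 0.75 × 0.6 × 480 × (0.707 × 4) = 610.8 N/mm.
635.9 > 610.8 → NOT adequate.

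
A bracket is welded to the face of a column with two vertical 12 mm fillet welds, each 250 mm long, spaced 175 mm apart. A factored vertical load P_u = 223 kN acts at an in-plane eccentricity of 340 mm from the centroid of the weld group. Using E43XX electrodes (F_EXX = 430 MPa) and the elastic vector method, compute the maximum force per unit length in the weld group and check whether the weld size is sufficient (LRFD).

f_max ≈ 2090 N/mm; NOT adequate

Total weld length L_w = 500 mm. Treat welds as unit-width lines.
Polar moment about centroid: J = 2[d³/12 + d(b/2)²] = 2[250³/12 + 250×87.5²] = 6432000 mm³.
Direct shear f_v = P/L_w = 223×10³ / 500 = 446 N/mm (vertical).
Torsion M = P·e = 223×10³ × 340 = 75820000 N·mm.
Critical point at (x, y) = (87.5, 125) from centroid. f_tx = M·y/J = 1473 N/mm; f_ty = M·x/J = 1031 N/mm.
Resultant f_max = √[f_tx² + (f_v + f_ty)²] = √[1473² + (446 + 1031)²] = 2087 N/mm.
Capacity per unit length: φr_n = 0.75 × 0.6 × 430 × (0.707 × 12) = 1642 N/mm.
2087 > 1642 → NOT adequate.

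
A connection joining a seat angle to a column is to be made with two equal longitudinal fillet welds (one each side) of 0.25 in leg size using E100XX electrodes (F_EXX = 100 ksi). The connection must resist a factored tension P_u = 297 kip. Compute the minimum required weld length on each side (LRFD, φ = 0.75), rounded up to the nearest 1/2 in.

L = 19 in on each side

Throat t_e = 0.707 × 0.25 = 0.1767 in.
φr_n = 0.75 × 0.6 × 100 × 0.1767 = 7.954 kip/in.
L_req = P_u / φr_n = 297 / 7.954 = 37.34 in total.
Per side: 37.34 / 2 = 18.67 in.
Round up → use L = 19 in on each side.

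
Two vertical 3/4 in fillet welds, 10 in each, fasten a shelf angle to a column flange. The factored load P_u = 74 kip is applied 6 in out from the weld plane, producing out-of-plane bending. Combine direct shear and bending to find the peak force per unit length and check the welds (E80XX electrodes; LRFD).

f_max ≈ 13.8 kip/in; adequate

E80XX → F_EXX = 80 ksi.
L_w = 2 × 10 = 20 in; section modulus (unit throat) S = 2 × L²/6 = 33.33 in².
Direct shear f_v = P/L_w = 74/20 = 3.7 kip/in.
Moment M = P × e = 74 × 6 = 444 kip·in; bending f_b = M/S = 13.32 kip/in.
f_max = √(f_v² + f_b²) = √(3.7² + 13.32²) = 13.82 kip/in.
φr_n = 0.75 × 0.6 × 80 × (0.707 × 0.75) = 19.09 kip/in → adequate.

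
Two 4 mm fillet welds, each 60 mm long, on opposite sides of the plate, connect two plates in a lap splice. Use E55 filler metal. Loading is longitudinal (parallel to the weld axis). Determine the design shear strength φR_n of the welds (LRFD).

φR_n ≈ 84 kN

E55XX → F_EXX = 550 MPa.
Effective throat t_e = 0.707 × 4 = 2.828 mm.
Total length L = 120 mm; A_we = 2.828 × 120 = 339.4 mm².
F_nw = 0.6 F_EXX = 0.6 × 550 = 330 MPa.
φR_n = 0.75 × 330 × 339.4 × 10⁻³ = 83.99 kN.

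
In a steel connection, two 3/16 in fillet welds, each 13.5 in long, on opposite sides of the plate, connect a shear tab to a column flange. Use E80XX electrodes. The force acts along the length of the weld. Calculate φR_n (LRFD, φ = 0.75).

φR_n ≈ 129 kips

E80XX → F_EXX = 80 ksi.
Effective throat t_e = 0.707 × 0.1875 = 0.1326 in.
Total length L = 27 in; A_we = 0.1326 × 27 = 3.579 in².
F_nw = 0.6 F_EXX = 0.6 × 80 = 48 ksi.
φR_n = 0.75 × 48 × 3.579 = 128.9 kips.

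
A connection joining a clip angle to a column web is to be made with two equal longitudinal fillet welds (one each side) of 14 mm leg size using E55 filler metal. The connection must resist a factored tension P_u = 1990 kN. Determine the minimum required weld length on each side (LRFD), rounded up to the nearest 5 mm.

L = 410 mm on each side

E55XX → F_EXX = 550 MPa.
Throat t_e = 0.707 × 14 = 9.898 mm.
φr_n = 0.75 × 0.6 × 550 × 9.898 × 10⁻³ = 2.45 kN/mm.
L_req = P_u / φr_n = 1990 / 2.45 = 812.3 mm total.
Per side: 812.3 / 2 = 406.2 mm.
Round up → use L = 410 mm on each side.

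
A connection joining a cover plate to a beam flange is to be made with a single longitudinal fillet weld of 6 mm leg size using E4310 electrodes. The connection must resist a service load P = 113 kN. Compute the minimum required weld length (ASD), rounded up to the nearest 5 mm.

L = 210 mm

E43XX → F_EXX = 430 MPa.
Throat t_e = 0.707 × 6 = 4.242 mm.
r_n/Ω = (0.6 × 430 × 4.242) / 2.0 = 547.2 N/mm = 0.5472 kN/mm.
L_req = P / (r_n/Ω) = 113 / 0.5472 = 206.5 mm total.
Round up → use L = 210 mm.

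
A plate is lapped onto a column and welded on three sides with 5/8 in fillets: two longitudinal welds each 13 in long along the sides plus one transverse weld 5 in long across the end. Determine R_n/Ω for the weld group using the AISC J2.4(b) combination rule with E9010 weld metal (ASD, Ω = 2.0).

R_n/Ω ≈ 370 kips

E90XX → F_EXX = 90 ksi.
t_e = 0.707 × 0.625 = 0.4419 in.
R_nwl = 0.6 × 90 × 0.4419 × 26 = 620.4 kips (longitudinal, 2 welds).
R_nwt = 0.6 × 90 × 0.4419 × 5 = 119.3 kips (transverse, base value).
(i) R_nwl + R_nwt = 739.7 kips; (ii) 0.85 R_nwl + 1.5 R_nwt = 706.3 kips.
R_n = max = 739.7 kips [governs: (i)]; R_n/Ω = 369.8 kips.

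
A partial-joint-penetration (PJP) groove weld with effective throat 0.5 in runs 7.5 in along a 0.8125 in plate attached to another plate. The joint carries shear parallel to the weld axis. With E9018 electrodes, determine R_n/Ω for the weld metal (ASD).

E90XX → F_EXX = 90 ksi.
Effective throat (given) t_e = 0.5 in.
A_we = 0.5 × 7.5 = 3.75 in².
F_nw = 0.6 F_EXX = 54 ksi.
R_n/Ω = (54 × 3.75) / 2.0 = 101.2 kips.

R_n/Ω ≈ 101 kips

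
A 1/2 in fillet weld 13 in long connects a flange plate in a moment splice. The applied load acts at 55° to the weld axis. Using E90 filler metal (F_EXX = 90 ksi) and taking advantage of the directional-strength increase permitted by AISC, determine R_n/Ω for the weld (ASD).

t_e = 0.707 × 0.5 = 0.3535 in; A_we = 0.3535 × 13 = 4.595 in².
Directional factor: 1.0 + 0.5 sin^1.5(55°) = 1.371.
F_nw = 0.6 × 90 × 1.371 = 74.02 ksi.
R_n/Ω = (74.02 × 4.595) / 2.0 = 170.1 kip.

R_n/Ω ≈ 170 kip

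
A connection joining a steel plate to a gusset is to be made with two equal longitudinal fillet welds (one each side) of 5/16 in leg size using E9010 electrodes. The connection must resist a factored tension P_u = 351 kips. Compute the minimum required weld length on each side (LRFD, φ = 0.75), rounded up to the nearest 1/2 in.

E90XX → F_EXX = 90 ksi.
Throat t_e = 0.707 × 0.3125 = 0.2209 in.
φr_n = 0.75 × 0.6 × 90 × 0.2209 = 8.948 kips/in.
L_req = P_u / φr_n = 351 / 8.948 = 39.23 in total.
Per side: 39.23 / 2 = 19.61 in.
Round up → use L = 20 in on each side.

L = 20 in on each side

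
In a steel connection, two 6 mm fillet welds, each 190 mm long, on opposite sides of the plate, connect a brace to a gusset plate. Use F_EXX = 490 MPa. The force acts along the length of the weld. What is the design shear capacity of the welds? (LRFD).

φR_n ≈ 355 kN

Effective throat t_e = 0.707 × 6 = 4.242 mm.
Total length L = 380 mm; A_we = 4.242 × 380 = 1612 mm².
F_nw = 0.6 F_EXX = 0.6 × 490 = 294 MPa.
φR_n = 0.75 × 294 × 1612 × 10⁻³ = 355.4 kN.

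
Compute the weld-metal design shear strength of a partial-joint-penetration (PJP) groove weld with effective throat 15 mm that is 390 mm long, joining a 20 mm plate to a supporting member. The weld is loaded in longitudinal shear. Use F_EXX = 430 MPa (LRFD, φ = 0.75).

φR_n ≈ 1130 kN

Effective throat (given) t_e = 15 mm.
A_we = 15 × 390 = 5850 mm².
F_nw = 0.6 F_EXX = 258 MPa.
φR_n = 0.75 × 258 × 5850 × 10⁻³ = 1132 kN.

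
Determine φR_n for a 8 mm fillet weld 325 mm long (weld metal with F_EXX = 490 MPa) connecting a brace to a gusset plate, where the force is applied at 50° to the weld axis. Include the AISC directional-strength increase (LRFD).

φR_n ≈ 541 kN

t_e = 0.707 × 8 = 5.656 mm; A_we = 5.656 × 325 = 1838 mm².
Directional factor: 1.0 + 0.5 sin^1.5(50°) = 1.335.
F_nw = 0.6 × 490 × 1.335 = 392.6 MPa.
φR_n = 0.75 × 392.6 × 1838 × 10⁻³ = 541.2 kN.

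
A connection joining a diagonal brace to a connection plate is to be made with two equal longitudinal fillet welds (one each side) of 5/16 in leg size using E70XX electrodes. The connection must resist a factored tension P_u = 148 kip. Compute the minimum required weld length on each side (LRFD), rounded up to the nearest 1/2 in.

L = 11 in on each side

E70XX → F_EXX = 70 ksi.
Throat t_e = 0.707 × 0.3125 = 0.2209 in.
φr_n = 0.75 × 0.6 × 70 × 0.2209 = 6.96 kip/in.
L_req = P_u / φr_n = 148 / 6.96 = 21.27 in total.
Per side: 21.27 / 2 = 10.63 in.
Round up → use L = 11 in on each side.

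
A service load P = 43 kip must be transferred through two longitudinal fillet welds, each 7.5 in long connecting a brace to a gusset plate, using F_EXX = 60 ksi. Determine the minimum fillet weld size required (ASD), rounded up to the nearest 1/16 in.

Total weld length L = 15 in.
Required throat t_e = P × Ω / (0.6 F_EXX × L) = 43 × 2.0 / (0.6 × 60 × 15) = 0.1593 in.
Required leg w = t_e / 0.707 = 0.2253 in → use 1/4 in.

w = 1/4 in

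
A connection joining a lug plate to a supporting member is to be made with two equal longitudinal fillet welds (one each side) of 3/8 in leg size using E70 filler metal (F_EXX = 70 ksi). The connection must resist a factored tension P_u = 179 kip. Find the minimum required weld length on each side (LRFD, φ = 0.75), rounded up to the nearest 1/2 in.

Throat t_e = 0.707 × 0.375 = 0.2651 in.
φr_n = 0.75 × 0.6 × 70 × 0.2651 = 8.351 kip/in.
L_req = P_u / φr_n = 179 / 8.351 = 21.43 in total.
Per side: 21.43 / 2 = 10.72 in.
Round up → use L = 11 in on each side.

L = 11 in on each side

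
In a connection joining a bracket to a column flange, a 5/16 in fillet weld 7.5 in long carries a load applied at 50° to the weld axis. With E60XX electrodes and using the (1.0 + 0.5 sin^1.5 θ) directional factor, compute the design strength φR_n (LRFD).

E60XX → F_EXX = 60 ksi.
t_e = 0.707 × 0.3125 = 0.2209 in; A_we = 0.2209 × 7.5 = 1.657 in².
Directional factor: 1.0 + 0.5 sin^1.5(50°) = 1.335.
F_nw = 0.6 × 60 × 1.335 = 48.07 ksi.
φR_n = 0.75 × 48.07 × 1.657 = 59.74 kips.

φR_n ≈ 59.7 kips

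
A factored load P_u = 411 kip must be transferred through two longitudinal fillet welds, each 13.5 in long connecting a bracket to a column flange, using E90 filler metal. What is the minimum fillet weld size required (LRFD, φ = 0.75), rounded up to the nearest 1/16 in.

w = 9/16 in

E90XX → F_EXX = 90 ksi.
Total weld length L = 27 in.
Required throat t_e = P_u / (φ × 0.6 F_EXX × L) = 411 / (0.75 × 0.6 × 90 × 27) = 0.3759 in.
Required leg w = t_e / 0.707 = 0.5316 in → use 9/16 in.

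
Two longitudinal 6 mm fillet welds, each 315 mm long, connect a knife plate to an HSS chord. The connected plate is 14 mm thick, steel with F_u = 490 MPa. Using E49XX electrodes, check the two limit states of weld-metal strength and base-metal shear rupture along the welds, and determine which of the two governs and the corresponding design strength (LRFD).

E49XX → F_EXX = 490 MPa.
t_e = 0.707 × 6 = 4.242 mm; L = 630 mm.
Weld metal: φR_n = 0.75 × 0.6 × 490 × 4.242 × 630 × 10⁻³ = 589.3 kN.
Base metal (shear rupture): φR_n = 0.75 × 0.6 × 490 × 14 × 630 × 10⁻³ = 1945 kN.
Governing: weld metal.

φR_n ≈ 589 kN (weld metal governs)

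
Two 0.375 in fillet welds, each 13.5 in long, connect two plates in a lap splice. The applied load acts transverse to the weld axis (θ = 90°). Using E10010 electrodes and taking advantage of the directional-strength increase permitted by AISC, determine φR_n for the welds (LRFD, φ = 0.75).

E100XX → F_EXX = 100 ksi.
t_e = 0.707 × 0.375 = 0.2651 in; A_we = 0.2651 × 27 = 7.158 in².
Directional factor: 1.0 + 0.5 sin^1.5(90°) = 1.5.
F_nw = 0.6 × 100 × 1.5 = 90 ksi.
φR_n = 0.75 × 90 × 7.158 = 483.2 kip.

φR_n ≈ 483 kip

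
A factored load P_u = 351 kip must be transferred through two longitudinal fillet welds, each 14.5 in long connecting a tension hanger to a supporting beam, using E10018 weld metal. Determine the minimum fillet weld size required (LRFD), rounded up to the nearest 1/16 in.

E100XX → F_EXX = 100 ksi.
Total weld length L = 29 in.
Required throat t_e = P_u / (φ × 0.6 F_EXX × L) = 351 / (0.75 × 0.6 × 100 × 29) = 0.269 in.
Required leg w = t_e / 0.707 = 0.3804 in → use 7/16 in.

w = 7/16 in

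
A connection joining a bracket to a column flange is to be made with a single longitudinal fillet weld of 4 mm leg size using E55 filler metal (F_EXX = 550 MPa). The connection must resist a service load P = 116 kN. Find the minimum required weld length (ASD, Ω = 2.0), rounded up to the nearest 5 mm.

Throat t_e = 0.707 × 4 = 2.828 mm.
r_n/Ω = (0.6 × 550 × 2.828) / 2.0 = 466.6 N/mm = 0.4666 kN/mm.
L_req = P / (r_n/Ω) = 116 / 0.4666 = 248.6 mm total.
Round up → use L = 250 mm.

L = 250 mm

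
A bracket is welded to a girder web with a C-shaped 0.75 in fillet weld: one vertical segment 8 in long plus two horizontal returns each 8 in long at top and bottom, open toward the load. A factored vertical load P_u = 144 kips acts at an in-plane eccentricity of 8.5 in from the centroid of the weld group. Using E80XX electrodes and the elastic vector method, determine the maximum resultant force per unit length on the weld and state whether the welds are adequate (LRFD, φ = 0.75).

E80XX → F_EXX = 80 ksi.
Total weld length L_w = 24 in. Treat welds as unit-width lines.
Centroid: x̄ = 2×8×4 / 24 = 2.667 in from the vertical weld.
Polar moment about centroid: J = I_x + I_y = [8³/12 + 2×8×4²] + [8×2.667² + 2(8³/12 + 8×1.333²)] = 469.3 in³.
Direct shear f_v = P/L_w = 144 / 24 = 6 kip/in (vertical).
Torsion M = P·e = 144 × 8.5 = 1224 kip·in.
Critical point at (x, y) = (5.333, 4) from centroid. f_tx = M·y/J = 10.43 kip/in; f_ty = M·x/J = 13.91 kip/in.
Resultant f_max = √[f_tx² + (f_v + f_ty)²] = √[10.43² + (6 + 13.91)²] = 22.48 kip/in.
Capacity per unit length: φr_n = 0.75 × 0.6 × 80 × (0.707 × 0.75) = 19.09 kip/in.
22.48 > 19.09 → NOT adequate.

f_max ≈ 22.5 kip/in; NOT adequate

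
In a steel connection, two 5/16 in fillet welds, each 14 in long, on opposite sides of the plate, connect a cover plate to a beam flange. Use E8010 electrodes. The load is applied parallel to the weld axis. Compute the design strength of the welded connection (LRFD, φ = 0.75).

φR_n ≈ 223 kip

E80XX → F_EXX = 80 ksi.
Effective throat t_e = 0.707 × 0.3125 = 0.2209 in.
Total length L = 28 in; A_we = 0.2209 × 28 = 6.186 in².
F_nw = 0.6 F_EXX = 0.6 × 80 = 48 ksi.
φR_n = 0.75 × 48 × 6.186 = 222.7 kip.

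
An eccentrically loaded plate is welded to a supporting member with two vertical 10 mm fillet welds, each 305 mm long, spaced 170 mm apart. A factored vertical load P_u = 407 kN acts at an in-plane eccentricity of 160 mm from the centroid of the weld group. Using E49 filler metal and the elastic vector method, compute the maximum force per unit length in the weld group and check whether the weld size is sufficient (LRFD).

E49XX → F_EXX = 490 MPa.
Total weld length L_w = 610 mm. Treat welds as unit-width lines.
Polar moment about centroid: J = 2[d³/12 + d(b/2)²] = 2[305³/12 + 305×85²] = 9136000 mm³.
Direct shear f_v = P/L_w = 407×10³ / 610 = 667.2 N/mm (vertical).
Torsion M = P·e = 407×10³ × 160 = 65120000 N·mm.
Critical point at (x, y) = (85, 152.5) from centroid. f_tx = M·y/J = 1087 N/mm; f_ty = M·x/J = 605.9 N/mm.
Resultant f_max = √[f_tx² + (f_v + f_ty)²] = √[1087² + (667.2 + 605.9)²] = 1674 N/mm.
Capacity per unit length: φr_n = 0.75 × 0.6 × 490 × (0.707 × 10) = 1559 N/mm.
1674 > 1559 → NOT adequate.

f_max ≈ 1670 N/mm; NOT adequate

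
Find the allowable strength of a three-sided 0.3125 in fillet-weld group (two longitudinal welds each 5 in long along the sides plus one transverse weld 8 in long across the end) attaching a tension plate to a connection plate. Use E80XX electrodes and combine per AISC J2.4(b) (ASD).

E80XX → F_EXX = 80 ksi.
t_e = 0.707 × 0.3125 = 0.2209 in.
R_nwl = 0.6 × 80 × 0.2209 × 10 = 106 kips (longitudinal, 2 welds).
R_nwt = 0.6 × 80 × 0.2209 × 8 = 84.84 kips (transverse, base value).
(i) R_nwl + R_nwt = 190.9 kips; (ii) 0.85 R_nwl + 1.5 R_nwt = 217.4 kips.
R_n = max = 217.4 kips [governs: (ii)]; R_n/Ω = 108.7 kips.

R_n/Ω ≈ 109 kips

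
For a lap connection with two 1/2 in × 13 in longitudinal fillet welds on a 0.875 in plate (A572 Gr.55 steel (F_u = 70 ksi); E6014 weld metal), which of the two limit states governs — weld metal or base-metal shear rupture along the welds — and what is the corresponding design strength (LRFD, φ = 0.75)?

E60XX → F_EXX = 60 ksi.
t_e = 0.707 × 0.5 = 0.3535 in; L = 26 in.
Weld metal: φR_n = 0.75 × 0.6 × 60 × 0.3535 × 26 = 248.2 kips.
Base metal (shear rupture): φR_n = 0.75 × 0.6 × 70 × 0.875 × 26 = 716.6 kips.
Governing: weld metal.

φR_n ≈ 248 kips (weld metal governs)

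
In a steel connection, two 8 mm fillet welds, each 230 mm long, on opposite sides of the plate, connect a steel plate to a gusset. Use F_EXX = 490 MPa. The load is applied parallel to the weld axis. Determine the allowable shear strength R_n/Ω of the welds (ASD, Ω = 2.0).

Effective throat t_e = 0.707 × 8 = 5.656 mm.
Total length L = 460 mm; A_we = 5.656 × 460 = 2602 mm².
F_nw = 0.6 F_EXX = 0.6 × 490 = 294 MPa.
R_n = 294 × 2602 × 10⁻³ = 764.9 kN; R_n/Ω = 764.9/2.0 = 382.5 kN.

R_n/Ω ≈ 382 kN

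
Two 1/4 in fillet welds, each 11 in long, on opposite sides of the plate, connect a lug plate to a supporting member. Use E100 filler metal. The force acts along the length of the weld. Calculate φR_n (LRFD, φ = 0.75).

φR_n ≈ 175 kips

E100XX → F_EXX = 100 ksi.
Effective throat t_e = 0.707 × 0.25 = 0.1767 in.
Total length L = 22 in; A_we = 0.1767 × 22 = 3.888 in².
F_nw = 0.6 F_EXX = 0.6 × 100 = 60 ksi.
φR_n = 0.75 × 60 × 3.888 = 175 kips.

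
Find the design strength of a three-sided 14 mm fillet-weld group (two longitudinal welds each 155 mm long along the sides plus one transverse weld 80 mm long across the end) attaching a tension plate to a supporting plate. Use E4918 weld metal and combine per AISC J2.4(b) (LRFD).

E49XX → F_EXX = 490 MPa.
t_e = 0.707 × 14 = 9.898 mm.
R_nwl = 0.6 × 490 × 9.898 × 310 × 10⁻³ = 902.1 kN (longitudinal, 2 welds).
R_nwt = 0.6 × 490 × 9.898 × 80 × 10⁻³ = 232.8 kN (transverse, base value).
(i) R_nwl + R_nwt = 1135 kN; (ii) 0.85 R_nwl + 1.5 R_nwt = 1116 kN.
R_n = max = 1135 kN [governs: (i)]; φR_n = 851.2 kN.

φR_n ≈ 851 kN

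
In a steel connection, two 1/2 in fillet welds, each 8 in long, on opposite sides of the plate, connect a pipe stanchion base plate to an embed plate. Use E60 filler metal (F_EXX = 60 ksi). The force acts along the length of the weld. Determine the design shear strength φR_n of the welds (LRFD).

φR_n ≈ 153 kips

Effective throat t_e = 0.707 × 0.5 = 0.3535 in.
Total length L = 16 in; A_we = 0.3535 × 16 = 5.656 in².
F_nw = 0.6 F_EXX = 0.6 × 60 = 36 ksi.
φR_n = 0.75 × 36 × 5.656 = 152.7 kips.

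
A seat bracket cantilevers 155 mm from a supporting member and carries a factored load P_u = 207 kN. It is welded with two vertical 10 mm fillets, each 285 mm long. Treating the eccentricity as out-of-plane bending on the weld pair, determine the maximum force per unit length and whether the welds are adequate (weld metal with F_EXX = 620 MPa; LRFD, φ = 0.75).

L_w = 2 × 285 = 570 mm; section modulus (unit throat) S = 2 × L²/6 = 27080 mm².
Direct shear f_v = P/L_w = 207×10³/570 = 363.2 N/mm.
Moment M = P × e = 207×10³ × 155 = 32085000 N·mm; bending f_b = M/S = 1185 N/mm.
f_max = √(f_v² + f_b²) = √(363.2² + 1185²) = 1239 N/mm.
φr_n = 0.75 × 0.6 × 620 × (0.707 × 10) = 1973 N/mm → adequate.

f_max ≈ 1240 N/mm; adequate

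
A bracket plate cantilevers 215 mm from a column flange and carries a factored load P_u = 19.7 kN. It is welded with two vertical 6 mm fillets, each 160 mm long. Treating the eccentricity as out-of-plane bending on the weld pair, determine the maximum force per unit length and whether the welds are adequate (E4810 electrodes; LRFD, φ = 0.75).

f_max ≈ 500 N/mm; adequate

E48XX → F_EXX = 480 MPa.
L_w = 2 × 160 = 320 mm; section modulus (unit throat) S = 2 × L²/6 = 8533 mm².
Direct shear f_v = P/L_w = 19.7×10³/320 = 61.56 N/mm.
Moment M = P × e = 19.7×10³ × 215 = 4235500 N·mm; bending f_b = M/S = 496.3 N/mm.
f_max = √(f_v² + f_b²) = √(61.56² + 496.3²) = 500.2 N/mm.
φr_n = 0.75 × 0.6 × 480 × (0.707 × 6) = 916.3 N/mm → adequate.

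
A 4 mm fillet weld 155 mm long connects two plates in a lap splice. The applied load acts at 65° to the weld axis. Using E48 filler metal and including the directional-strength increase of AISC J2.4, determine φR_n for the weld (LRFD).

φR_n ≈ 136 kN

E48XX → F_EXX = 480 MPa.
t_e = 0.707 × 4 = 2.828 mm; A_we = 2.828 × 155 = 438.3 mm².
Directional factor: 1.0 + 0.5 sin^1.5(65°) = 1.431.
F_nw = 0.6 × 480 × 1.431 = 412.2 MPa.
φR_n = 0.75 × 412.2 × 438.3 × 10⁻³ = 135.5 kN.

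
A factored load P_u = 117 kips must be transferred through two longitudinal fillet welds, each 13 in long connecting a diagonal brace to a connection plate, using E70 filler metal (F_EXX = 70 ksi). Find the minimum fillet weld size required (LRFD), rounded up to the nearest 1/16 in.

w = 1/4 in

Total weld length L = 26 in.
Required throat t_e = P_u / (φ × 0.6 F_EXX × L) = 117 / (0.75 × 0.6 × 70 × 26) = 0.1429 in.
Required leg w = t_e / 0.707 = 0.2021 in → use 1/4 in.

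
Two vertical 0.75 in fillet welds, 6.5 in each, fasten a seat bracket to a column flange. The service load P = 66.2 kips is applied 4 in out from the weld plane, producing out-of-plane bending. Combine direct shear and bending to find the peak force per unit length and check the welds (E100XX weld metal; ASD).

f_max ≈ 19.5 kip/in; NOT adequate

E100XX → F_EXX = 100 ksi.
L_w = 2 × 6.5 = 13 in; section modulus (unit throat) S = 2 × L²/6 = 14.08 in².
Direct shear f_v = P/L_w = 66.2/13 = 5.092 kip/in.
Moment M = P × e = 66.2 × 4 = 264.8 kip·in; bending f_b = M/S = 18.8 kip/in.
f_max = √(f_v² + f_b²) = √(5.092² + 18.8²) = 19.48 kip/in.
r_n/Ω = (1/2.0) × 0.6 × 100 × (0.707 × 0.75) = 15.91 kip/in → NOT adequate.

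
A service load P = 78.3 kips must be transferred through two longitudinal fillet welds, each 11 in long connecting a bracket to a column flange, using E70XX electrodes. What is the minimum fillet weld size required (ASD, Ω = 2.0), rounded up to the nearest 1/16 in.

w = 1/4 in

E70XX → F_EXX = 70 ksi.
Total weld length L = 22 in.
Required throat t_e = P × Ω / (0.6 F_EXX × L) = 78.3 × 2.0 / (0.6 × 70 × 22) = 0.1695 in.
Required leg w = t_e / 0.707 = 0.2397 in → use 1/4 in.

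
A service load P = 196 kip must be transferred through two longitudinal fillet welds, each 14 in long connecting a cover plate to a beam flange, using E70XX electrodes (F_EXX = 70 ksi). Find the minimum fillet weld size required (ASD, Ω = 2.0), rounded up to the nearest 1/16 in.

Total weld length L = 28 in.
Required throat t_e = P × Ω / (0.6 F_EXX × L) = 196 × 2.0 / (0.6 × 70 × 28) = 0.3333 in.
Required leg w = t_e / 0.707 = 0.4715 in → use 1/2 in.

w = 1/2 in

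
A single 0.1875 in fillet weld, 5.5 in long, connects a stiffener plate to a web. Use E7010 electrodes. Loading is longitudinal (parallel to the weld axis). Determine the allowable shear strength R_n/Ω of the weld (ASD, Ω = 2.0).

E70XX → F_EXX = 70 ksi.
Effective throat t_e = 0.707 × 0.1875 = 0.1326 in.
Total length L = 5.5 in; A_we = 0.1326 × 5.5 = 0.7291 in².
F_nw = 0.6 F_EXX = 0.6 × 70 = 42 ksi.
R_n = 42 × 0.7291 = 30.62 kips; R_n/Ω = 30.62/2.0 = 15.31 kips.

R_n/Ω ≈ 15.3 kips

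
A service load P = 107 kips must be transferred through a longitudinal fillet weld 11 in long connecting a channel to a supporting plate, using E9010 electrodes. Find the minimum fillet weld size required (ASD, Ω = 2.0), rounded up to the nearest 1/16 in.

w = 9/16 in

E90XX → F_EXX = 90 ksi.
Total weld length L = 11 in.
Required throat t_e = P × Ω / (0.6 F_EXX × L) = 107 × 2.0 / (0.6 × 90 × 11) = 0.3603 in.
Required leg w = t_e / 0.707 = 0.5096 in → use 9/16 in.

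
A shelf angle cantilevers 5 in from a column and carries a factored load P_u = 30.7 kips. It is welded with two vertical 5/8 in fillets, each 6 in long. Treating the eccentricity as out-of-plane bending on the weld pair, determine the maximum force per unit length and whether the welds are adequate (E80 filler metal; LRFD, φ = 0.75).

E80XX → F_EXX = 80 ksi.
L_w = 2 × 6 = 12 in; section modulus (unit throat) S = 2 × L²/6 = 12 in².
Direct shear f_v = P/L_w = 30.7/12 = 2.558 kip/in.
Moment M = P × e = 30.7 × 5 = 153.5 kip·in; bending f_b = M/S = 12.79 kip/in.
f_max = √(f_v² + f_b²) = √(2.558² + 12.79²) = 13.04 kip/in.
φr_n = 0.75 × 0.6 × 80 × (0.707 × 0.625) = 15.91 kip/in → adequate.

f_max ≈ 13 kip/in; adequate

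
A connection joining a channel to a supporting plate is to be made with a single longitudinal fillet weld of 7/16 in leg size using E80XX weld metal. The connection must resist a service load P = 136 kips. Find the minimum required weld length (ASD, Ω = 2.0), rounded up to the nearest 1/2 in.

E80XX → F_EXX = 80 ksi.
Throat t_e = 0.707 × 0.4375 = 0.3093 in.
r_n/Ω = (0.6 × 80 × 0.3093) / 2.0 = 7.423 kip/in.
L_req = P / (r_n/Ω) = 136 / 7.423 = 18.32 in total.
Round up → use L = 18.5 in.

L = 18.5 in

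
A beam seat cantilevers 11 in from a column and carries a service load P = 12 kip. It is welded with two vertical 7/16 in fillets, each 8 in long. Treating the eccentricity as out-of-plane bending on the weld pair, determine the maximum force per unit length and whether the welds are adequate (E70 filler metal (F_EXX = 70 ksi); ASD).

f_max ≈ 6.23 kip/in; adequate

L_w = 2 × 8 = 16 in; section modulus (unit throat) S = 2 × L²/6 = 21.33 in².
Direct shear f_v = P/L_w = 12/16 = 0.75 kip/in.
Moment M = P × e = 12 × 11 = 132 kip·in; bending f_b = M/S = 6.188 kip/in.
f_max = √(f_v² + f_b²) = √(0.75² + 6.188²) = 6.233 kip/in.
r_n/Ω = (1/2.0) × 0.6 × 70 × (0.707 × 0.4375) = 6.496 kip/in → adequate.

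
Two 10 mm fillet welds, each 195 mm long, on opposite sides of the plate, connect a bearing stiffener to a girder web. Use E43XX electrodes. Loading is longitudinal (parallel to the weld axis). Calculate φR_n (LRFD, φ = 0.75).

φR_n ≈ 534 kN

E43XX → F_EXX = 430 MPa.
Effective throat t_e = 0.707 × 10 = 7.07 mm.
Total length L = 390 mm; A_we = 7.07 × 390 = 2757 mm².
F_nw = 0.6 F_EXX = 0.6 × 430 = 258 MPa.
φR_n = 0.75 × 258 × 2757 × 10⁻³ = 533.5 kN.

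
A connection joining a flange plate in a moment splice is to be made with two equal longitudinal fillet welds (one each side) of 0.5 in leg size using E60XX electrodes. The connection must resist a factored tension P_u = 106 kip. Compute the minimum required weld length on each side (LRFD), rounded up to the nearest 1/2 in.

L = 6 in on each side

E60XX → F_EXX = 60 ksi.
Throat t_e = 0.707 × 0.5 = 0.3535 in.
φr_n = 0.75 × 0.6 × 60 × 0.3535 = 9.544 kip/in.
L_req = P_u / φr_n = 106 / 9.544 = 11.11 in total.
Per side: 11.11 / 2 = 5.553 in.
Round up → use L = 6 in on each side.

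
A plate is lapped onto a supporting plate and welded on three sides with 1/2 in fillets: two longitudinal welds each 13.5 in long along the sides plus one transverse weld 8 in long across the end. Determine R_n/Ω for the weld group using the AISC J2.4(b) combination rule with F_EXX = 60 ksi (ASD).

t_e = 0.707 × 0.5 = 0.3535 in.
R_nwl = 0.6 × 60 × 0.3535 × 27 = 343.6 kip (longitudinal, 2 welds).
R_nwt = 0.6 × 60 × 0.3535 × 8 = 101.8 kip (transverse, base value).
(i) R_nwl + R_nwt = 445.4 kip; (ii) 0.85 R_nwl + 1.5 R_nwt = 444.8 kip.
R_n = max = 445.4 kip [governs: (i)]; R_n/Ω = 222.7 kip.

R_n/Ω ≈ 223 kip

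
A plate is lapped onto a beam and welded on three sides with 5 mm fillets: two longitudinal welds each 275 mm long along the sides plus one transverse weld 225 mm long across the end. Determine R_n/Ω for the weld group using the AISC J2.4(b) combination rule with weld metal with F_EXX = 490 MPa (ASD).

R_n/Ω ≈ 418 kN

t_e = 0.707 × 5 = 3.535 mm.
R_nwl = 0.6 × 490 × 3.535 × 550 × 10⁻³ = 571.6 kN (longitudinal, 2 welds).
R_nwt = 0.6 × 490 × 3.535 × 225 × 10⁻³ = 233.8 kN (transverse, base value).
(i) R_nwl + R_nwt = 805.4 kN; (ii) 0.85 R_nwl + 1.5 R_nwt = 836.6 kN.
R_n = max = 836.6 kN [governs: (ii)]; R_n/Ω = 418.3 kN.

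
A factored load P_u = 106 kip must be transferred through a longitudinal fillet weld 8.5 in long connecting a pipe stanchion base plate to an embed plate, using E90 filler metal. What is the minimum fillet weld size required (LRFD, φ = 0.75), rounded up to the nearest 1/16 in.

w = 7/16 in

E90XX → F_EXX = 90 ksi.
Total weld length L = 8.5 in.
Required throat t_e = P_u / (φ × 0.6 F_EXX × L) = 106 / (0.75 × 0.6 × 90 × 8.5) = 0.3079 in.
Required leg w = t_e / 0.707 = 0.4355 in → use 7/16 in.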